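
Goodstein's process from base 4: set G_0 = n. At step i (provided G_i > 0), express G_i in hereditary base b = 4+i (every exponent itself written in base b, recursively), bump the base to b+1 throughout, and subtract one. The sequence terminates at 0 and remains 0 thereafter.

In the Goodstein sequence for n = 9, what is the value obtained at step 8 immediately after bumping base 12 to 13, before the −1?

(0) 9|_4 = 2·4 + 1 ↦ 2·5 + 1|_5 = 11 ⇒ 10
(1) 10|_5 = 2·5 ↦ 2·6|_6 = 12 ⇒ 11
(2) 11|_6 = 6 + 5 ↦ 7 + 5|_7 = 12 ⇒ 11
(3) 11|_7 = 7 + 4 ↦ 8 + 4|_8 = 12 ⇒ 11
(4) 11|_8 = 8 + 3 ↦ 9 + 3|_9 = 12 ⇒ 11
(5) 11|_9 = 9 + 2 ↦ 10 + 2|_10 = 12 ⇒ 11
(6) 11|_10 = 10 + 1 ↦ 11 + 1|_11 = 12 ⇒ 11
(7) 11|_11 = 11 ↦ 12|_12 = 12 ⇒ 11
(8) 11|_12 = 11 ↦ 11|_13 = 11 ⇒ 10

11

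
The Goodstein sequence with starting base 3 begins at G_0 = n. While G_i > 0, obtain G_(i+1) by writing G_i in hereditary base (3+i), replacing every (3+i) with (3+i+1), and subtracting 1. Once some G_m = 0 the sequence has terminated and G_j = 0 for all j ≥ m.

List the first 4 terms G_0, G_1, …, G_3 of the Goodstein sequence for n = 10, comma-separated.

10, 16, 24, 27

10 —HB3→ 3^2 + 1 —bump→ 4^2 + 1 = 17 —(−1)→ 16
16 —HB4→ 4^2 —bump→ 5^2 = 25 —(−1)→ 24
24 —HB5→ 4·5 + 4 —bump→ 4·6 + 4 = 28 —(−1)→ 27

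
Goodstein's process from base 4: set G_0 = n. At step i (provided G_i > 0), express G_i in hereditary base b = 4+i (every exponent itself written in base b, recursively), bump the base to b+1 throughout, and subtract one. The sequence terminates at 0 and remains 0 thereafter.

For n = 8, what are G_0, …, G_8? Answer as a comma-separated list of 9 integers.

8, 9, 9, 9, 9, 9, 9, 8, 7

G_0 = 8. HB_4(8) = 2·4. Bump = 10. G_1 = 9.
G_1 = 9. HB_5(9) = 5 + 4. Bump = 10. G_2 = 9.
G_2 = 9. HB_6(9) = 6 + 3. Bump = 10. G_3 = 9.
G_3 = 9. HB_7(9) = 7 + 2. Bump = 10. G_4 = 9.
G_4 = 9. HB_8(9) = 8 + 1. Bump = 10. G_5 = 9.
G_5 = 9. HB_9(9) = 9. Bump = 10. G_6 = 9.
G_6 = 9. HB_10(9) = 9. Bump = 9. G_7 = 8.
G_7 = 8. HB_11(8) = 8. Bump = 8. G_8 = 7.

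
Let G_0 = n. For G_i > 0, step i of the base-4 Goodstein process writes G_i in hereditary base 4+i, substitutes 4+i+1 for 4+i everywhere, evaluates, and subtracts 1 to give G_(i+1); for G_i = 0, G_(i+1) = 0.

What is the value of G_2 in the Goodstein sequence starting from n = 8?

8 —HB4→ 2·4 —bump→ 2·5 = 10 —(−1)→ 9
9 —HB5→ 5 + 4 —bump→ 6 + 4 = 10 —(−1)→ 9

9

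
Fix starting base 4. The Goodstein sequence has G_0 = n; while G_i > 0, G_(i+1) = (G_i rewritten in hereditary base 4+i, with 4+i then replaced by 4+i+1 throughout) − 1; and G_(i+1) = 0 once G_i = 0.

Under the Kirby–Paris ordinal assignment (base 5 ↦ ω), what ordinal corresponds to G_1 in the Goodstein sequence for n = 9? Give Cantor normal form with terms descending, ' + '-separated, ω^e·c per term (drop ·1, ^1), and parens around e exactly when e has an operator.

ω·2

G_0=9  [base 4] 2·4 + 1  →[4↦5]→  2·5 + 1 = 11  −1 ⇒ G_1=10
G_1=10  [base 5] 2·5  →[5↦6]→  2·6 = 12  −1 ⇒ G_2=11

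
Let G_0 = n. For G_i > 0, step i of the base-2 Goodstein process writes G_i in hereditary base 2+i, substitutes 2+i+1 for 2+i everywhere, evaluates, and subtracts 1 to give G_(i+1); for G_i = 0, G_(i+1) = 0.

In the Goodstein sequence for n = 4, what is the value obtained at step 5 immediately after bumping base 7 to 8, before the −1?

140

i=0: 4 = 2^2 (b=2); 2→3: 3^3 = 27; 27−1 = 26
i=1: 26 = 2·3^2 + 2·3 + 2 (b=3); 3→4: 2·4^2 + 2·4 + 2 = 42; 42−1 = 41
i=2: 41 = 2·4^2 + 2·4 + 1 (b=4); 4→5: 2·5^2 + 2·5 + 1 = 61; 61−1 = 60
i=3: 60 = 2·5^2 + 2·5 (b=5); 5→6: 2·6^2 + 2·6 = 84; 84−1 = 83
i=4: 83 = 2·6^2 + 6 + 5 (b=6); 6→7: 2·7^2 + 7 + 5 = 110; 110−1 = 109
i=5: 109 = 2·7^2 + 7 + 4 (b=7); 7→8: 2·8^2 + 8 + 4 = 140; 140−1 = 139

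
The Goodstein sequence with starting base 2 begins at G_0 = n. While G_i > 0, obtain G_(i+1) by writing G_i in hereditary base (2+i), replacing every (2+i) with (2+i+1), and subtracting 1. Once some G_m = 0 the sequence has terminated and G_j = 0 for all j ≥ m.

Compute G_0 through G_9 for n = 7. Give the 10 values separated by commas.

[0] 7 ≡ 2^2 + 2 + 1 (base 2). Lift 3: 31. −1: 30.
[1] 30 ≡ 3^3 + 3 (base 3). Lift 4: 260. −1: 259.
[2] 259 ≡ 4^4 + 3 (base 4). Lift 5: 3128. −1: 3127.
[3] 3127 ≡ 5^5 + 2 (base 5). Lift 6: 46658. −1: 46657.
[4] 46657 ≡ 6^6 + 1 (base 6). Lift 7: 823544. −1: 823543.
[5] 823543 ≡ 7^7 (base 7). Lift 8: 16777216. −1: 16777215.
[6] 16777215 ≡ 7·8^7 + 7·8^6 + 7·8^5 + 7·8^4 + 7·8^3 + 7·8^2 + 7·8 + 7 (base 8). Lift 9: 37665880. −1: 37665879.
[7] 37665879 ≡ 7·9^7 + 7·9^6 + 7·9^5 + 7·9^4 + 7·9^3 + 7·9^2 + 7·9 + 6 (base 9). Lift 10: 77777776. −1: 77777775.
[8] 77777775 ≡ 7·10^7 + 7·10^6 + 7·10^5 + 7·10^4 + 7·10^3 + 7·10^2 + 7·10 + 5 (base 10). Lift 11: 150051214. −1: 150051213.

7, 30, 259, 3127, 46657, 823543, 16777215, 37665879, 77777775, 150051213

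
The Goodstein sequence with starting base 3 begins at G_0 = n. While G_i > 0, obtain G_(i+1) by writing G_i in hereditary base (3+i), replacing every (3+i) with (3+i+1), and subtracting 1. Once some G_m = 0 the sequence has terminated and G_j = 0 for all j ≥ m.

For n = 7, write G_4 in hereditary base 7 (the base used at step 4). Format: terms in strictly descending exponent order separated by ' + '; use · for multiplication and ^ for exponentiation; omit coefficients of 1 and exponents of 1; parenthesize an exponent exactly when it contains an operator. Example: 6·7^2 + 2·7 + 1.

(0) 7|_3 = 2·3 + 1 ↦ 2·4 + 1|_4 = 9 ⇒ 8
(1) 8|_4 = 2·4 ↦ 2·5|_5 = 10 ⇒ 9
(2) 9|_5 = 5 + 4 ↦ 6 + 4|_6 = 10 ⇒ 9
(3) 9|_6 = 6 + 3 ↦ 7 + 3|_7 = 10 ⇒ 9
(4) 9|_7 = 7 + 2 ↦ 8 + 2|_8 = 10 ⇒ 9

7 + 2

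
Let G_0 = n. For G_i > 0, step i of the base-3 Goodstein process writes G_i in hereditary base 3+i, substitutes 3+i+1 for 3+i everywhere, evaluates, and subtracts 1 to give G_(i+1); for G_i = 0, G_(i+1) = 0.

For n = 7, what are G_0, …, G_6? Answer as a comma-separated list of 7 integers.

i=0: 7 = 2·3 + 1 (b=3); 3→4: 2·4 + 1 = 9; 9−1 = 8
i=1: 8 = 2·4 (b=4); 4→5: 2·5 = 10; 10−1 = 9
i=2: 9 = 5 + 4 (b=5); 5→6: 6 + 4 = 10; 10−1 = 9
i=3: 9 = 6 + 3 (b=6); 6→7: 7 + 3 = 10; 10−1 = 9
i=4: 9 = 7 + 2 (b=7); 7→8: 8 + 2 = 10; 10−1 = 9
i=5: 9 = 8 + 1 (b=8); 8→9: 9 + 1 = 10; 10−1 = 9

7, 8, 9, 9, 9, 9, 9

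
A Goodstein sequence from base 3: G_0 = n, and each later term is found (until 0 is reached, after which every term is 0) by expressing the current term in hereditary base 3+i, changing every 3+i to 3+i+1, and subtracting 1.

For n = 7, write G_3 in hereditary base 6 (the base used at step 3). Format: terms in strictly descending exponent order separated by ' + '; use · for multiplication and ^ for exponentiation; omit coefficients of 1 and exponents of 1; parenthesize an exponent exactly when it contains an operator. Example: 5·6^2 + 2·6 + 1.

6 + 3

i=0: 7 = 2·3 + 1 (b=3); 3→4: 2·4 + 1 = 9; 9−1 = 8
i=1: 8 = 2·4 (b=4); 4→5: 2·5 = 10; 10−1 = 9
i=2: 9 = 5 + 4 (b=5); 5→6: 6 + 4 = 10; 10−1 = 9
i=3: 9 = 6 + 3 (b=6); 6→7: 7 + 3 = 10; 10−1 = 9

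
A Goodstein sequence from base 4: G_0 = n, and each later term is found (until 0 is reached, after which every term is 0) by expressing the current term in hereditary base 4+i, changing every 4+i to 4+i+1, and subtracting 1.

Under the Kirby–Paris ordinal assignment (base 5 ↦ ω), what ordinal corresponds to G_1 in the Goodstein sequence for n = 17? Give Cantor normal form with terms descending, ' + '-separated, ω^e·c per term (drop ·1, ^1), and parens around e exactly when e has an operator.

i=0: 17 = 4^2 + 1 (b=4); 4→5: 5^2 + 1 = 26; 26−1 = 25
i=1: 25 = 5^2 (b=5); 5→6: 6^2 = 36; 36−1 = 35

ω^2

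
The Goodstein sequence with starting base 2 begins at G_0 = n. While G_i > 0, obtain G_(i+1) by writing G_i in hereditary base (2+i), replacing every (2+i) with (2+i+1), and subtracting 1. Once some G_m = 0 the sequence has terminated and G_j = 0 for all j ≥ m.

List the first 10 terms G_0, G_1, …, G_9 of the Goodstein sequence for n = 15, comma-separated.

G_0=15  [base 2] 2^(2 + 1) + 2^2 + 2 + 1  →[2↦3]→  3^(3 + 1) + 3^3 + 3 + 1 = 112  −1 ⇒ G_1=111
G_1=111  [base 3] 3^(3 + 1) + 3^3 + 3  →[3↦4]→  4^(4 + 1) + 4^4 + 4 = 1284  −1 ⇒ G_2=1283
G_2=1283  [base 4] 4^(4 + 1) + 4^4 + 3  →[4↦5]→  5^(5 + 1) + 5^5 + 3 = 18753  −1 ⇒ G_3=18752
G_3=18752  [base 5] 5^(5 + 1) + 5^5 + 2  →[5↦6]→  6^(6 + 1) + 6^6 + 2 = 326594  −1 ⇒ G_4=326593
G_4=326593  [base 6] 6^(6 + 1) + 6^6 + 1  →[6↦7]→  7^(7 + 1) + 7^7 + 1 = 6588345  −1 ⇒ G_5=6588344
G_5=6588344  [base 7] 7^(7 + 1) + 7^7  →[7↦8]→  8^(8 + 1) + 8^8 = 150994944  −1 ⇒ G_6=150994943
G_6=150994943  [base 8] 8^(8 + 1) + 7·8^7 + 7·8^6 + 7·8^5 + 7·8^4 + 7·8^3 + 7·8^2 + 7·8 + 7  →[8↦9]→  9^(9 + 1) + 7·9^7 + 7·9^6 + 7·9^5 + 7·9^4 + 7·9^3 + 7·9^2 + 7·9 + 7 = 3524450281  −1 ⇒ G_7=3524450280
G_7=3524450280  [base 9] 9^(9 + 1) + 7·9^7 + 7·9^6 + 7·9^5 + 7·9^4 + 7·9^3 + 7·9^2 + 7·9 + 6  →[9↦10]→  10^(10 + 1) + 7·10^7 + 7·10^6 + 7·10^5 + 7·10^4 + 7·10^3 + 7·10^2 + 7·10 + 6 = 100077777776  −1 ⇒ G_8=100077777775
G_8=100077777775  [base 10] 10^(10 + 1) + 7·10^7 + 7·10^6 + 7·10^5 + 7·10^4 + 7·10^3 + 7·10^2 + 7·10 + 5  →[10↦11]→  11^(11 + 1) + 7·11^7 + 7·11^6 + 7·11^5 + 7·11^4 + 7·11^3 + 7·11^2 + 7·11 + 5 = 3138578427935  −1 ⇒ G_9=3138578427934

15, 111, 1283, 18752, 326593, 6588344, 150994943, 3524450280, 100077777775, 3138578427934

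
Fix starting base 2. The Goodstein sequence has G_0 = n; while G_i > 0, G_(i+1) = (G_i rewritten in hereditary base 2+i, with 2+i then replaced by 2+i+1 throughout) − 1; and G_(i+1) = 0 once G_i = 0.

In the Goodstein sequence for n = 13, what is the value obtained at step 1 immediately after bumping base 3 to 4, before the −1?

13 —HB2→ 2^(2 + 1) + 2^2 + 1 —bump→ 3^(3 + 1) + 3^3 + 1 = 109 —(−1)→ 108
108 —HB3→ 3^(3 + 1) + 3^3 —bump→ 4^(4 + 1) + 4^4 = 1280 —(−1)→ 1279

1280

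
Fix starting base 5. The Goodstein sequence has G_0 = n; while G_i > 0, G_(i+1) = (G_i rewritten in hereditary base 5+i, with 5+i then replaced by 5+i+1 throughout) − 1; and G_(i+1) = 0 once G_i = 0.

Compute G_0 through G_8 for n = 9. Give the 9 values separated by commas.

9, 9, 9, 9, 9, 9, 8, 7, 6

(0) 9|_5 = 5 + 4 ↦ 6 + 4|_6 = 10 ⇒ 9
(1) 9|_6 = 6 + 3 ↦ 7 + 3|_7 = 10 ⇒ 9
(2) 9|_7 = 7 + 2 ↦ 8 + 2|_8 = 10 ⇒ 9
(3) 9|_8 = 8 + 1 ↦ 9 + 1|_9 = 10 ⇒ 9
(4) 9|_9 = 9 ↦ 10|_10 = 10 ⇒ 9
(5) 9|_10 = 9 ↦ 9|_11 = 9 ⇒ 8
(6) 8|_11 = 8 ↦ 8|_12 = 8 ⇒ 7
(7) 7|_12 = 7 ↦ 7|_13 = 7 ⇒ 6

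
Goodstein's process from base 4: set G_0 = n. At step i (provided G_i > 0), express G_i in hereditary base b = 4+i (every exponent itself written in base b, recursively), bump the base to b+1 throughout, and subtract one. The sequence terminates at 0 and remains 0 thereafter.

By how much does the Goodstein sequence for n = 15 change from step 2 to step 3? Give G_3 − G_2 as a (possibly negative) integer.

2

15 —HB4→ 3·4 + 3 —bump→ 3·5 + 3 = 18 —(−1)→ 17
17 —HB5→ 3·5 + 2 —bump→ 3·6 + 2 = 20 —(−1)→ 19
19 —HB6→ 3·6 + 1 —bump→ 3·7 + 1 = 22 —(−1)→ 21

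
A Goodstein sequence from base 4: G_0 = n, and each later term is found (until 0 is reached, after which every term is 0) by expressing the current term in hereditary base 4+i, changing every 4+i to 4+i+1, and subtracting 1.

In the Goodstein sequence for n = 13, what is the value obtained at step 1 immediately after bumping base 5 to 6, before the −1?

18

G_0=13  [base 4] 3·4 + 1  →[4↦5]→  3·5 + 1 = 16  −1 ⇒ G_1=15
G_1=15  [base 5] 3·5  →[5↦6]→  3·6 = 18  −1 ⇒ G_2=17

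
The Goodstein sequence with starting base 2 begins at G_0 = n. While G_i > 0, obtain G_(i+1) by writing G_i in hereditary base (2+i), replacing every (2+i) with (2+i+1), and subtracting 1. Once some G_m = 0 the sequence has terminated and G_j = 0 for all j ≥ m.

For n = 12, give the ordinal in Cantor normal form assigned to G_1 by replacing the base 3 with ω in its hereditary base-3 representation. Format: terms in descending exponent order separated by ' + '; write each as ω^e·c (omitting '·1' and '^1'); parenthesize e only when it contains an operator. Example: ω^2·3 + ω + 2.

step 0: 12 = 2^(2 + 1) + 2^2; sub 3 for 2: 3^(3 + 1) + 3^3; = 108; G_1 = 108−1 = 107
step 1: 107 = 3^(3 + 1) + 2·3^2 + 2·3 + 2; sub 4 for 3: 4^(4 + 1) + 2·4^2 + 2·4 + 2; = 1066; G_2 = 1066−1 = 1065

ω^(ω + 1) + ω^2·2 + ω·2 + 2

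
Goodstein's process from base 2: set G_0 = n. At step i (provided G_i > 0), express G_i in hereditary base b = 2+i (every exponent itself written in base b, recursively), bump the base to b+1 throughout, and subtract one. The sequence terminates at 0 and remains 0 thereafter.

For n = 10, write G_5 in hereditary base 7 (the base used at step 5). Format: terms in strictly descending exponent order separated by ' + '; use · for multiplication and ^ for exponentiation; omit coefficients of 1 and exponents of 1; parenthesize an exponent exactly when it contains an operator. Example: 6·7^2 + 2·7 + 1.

5·7^7 + 5·7^5 + 5·7^4 + 5·7^3 + 5·7^2 + 5·7 + 4

step 0: 10 = 2^(2 + 1) + 2; sub 3 for 2: 3^(3 + 1) + 3; = 84; G_1 = 84−1 = 83
step 1: 83 = 3^(3 + 1) + 2; sub 4 for 3: 4^(4 + 1) + 2; = 1026; G_2 = 1026−1 = 1025
step 2: 1025 = 4^(4 + 1) + 1; sub 5 for 4: 5^(5 + 1) + 1; = 15626; G_3 = 15626−1 = 15625
step 3: 15625 = 5^(5 + 1); sub 6 for 5: 6^(6 + 1); = 279936; G_4 = 279936−1 = 279935
step 4: 279935 = 5·6^6 + 5·6^5 + 5·6^4 + 5·6^3 + 5·6^2 + 5·6 + 5; sub 7 for 6: 5·7^7 + 5·7^5 + 5·7^4 + 5·7^3 + 5·7^2 + 5·7 + 5; = 4215755; G_5 = 4215755−1 = 4215754
step 5: 4215754 = 5·7^7 + 5·7^5 + 5·7^4 + 5·7^3 + 5·7^2 + 5·7 + 4; sub 8 for 7: 5·8^8 + 5·8^5 + 5·8^4 + 5·8^3 + 5·8^2 + 5·8 + 4; = 84073324; G_6 = 84073324−1 = 84073323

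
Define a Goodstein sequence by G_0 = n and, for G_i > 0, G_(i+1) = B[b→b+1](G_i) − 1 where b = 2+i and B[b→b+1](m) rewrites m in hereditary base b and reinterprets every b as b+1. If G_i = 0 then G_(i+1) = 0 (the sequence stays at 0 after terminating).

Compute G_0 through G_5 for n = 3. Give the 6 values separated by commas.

3, 3, 3, 2, 1, 0

G_0=3  [base 2] 2 + 1  →[2↦3]→  3 + 1 = 4  −1 ⇒ G_1=3
G_1=3  [base 3] 3  →[3↦4]→  4 = 4  −1 ⇒ G_2=3
G_2=3  [base 4] 3  →[4↦5]→  3 = 3  −1 ⇒ G_3=2
G_3=2  [base 5] 2  →[5↦6]→  2 = 2  −1 ⇒ G_4=1
G_4=1  [base 6] 1  →[6↦7]→  1 = 1  −1 ⇒ G_5=0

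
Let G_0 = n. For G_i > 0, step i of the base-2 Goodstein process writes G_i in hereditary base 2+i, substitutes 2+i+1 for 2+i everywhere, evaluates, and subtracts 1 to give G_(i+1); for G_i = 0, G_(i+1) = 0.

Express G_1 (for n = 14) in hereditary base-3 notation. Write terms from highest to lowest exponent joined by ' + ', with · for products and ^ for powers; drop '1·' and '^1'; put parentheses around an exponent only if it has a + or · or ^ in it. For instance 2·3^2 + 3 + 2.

(0) 14|_2 = 2^(2 + 1) + 2^2 + 2 ↦ 3^(3 + 1) + 3^3 + 3|_3 = 111 ⇒ 110
(1) 110|_3 = 3^(3 + 1) + 3^3 + 2 ↦ 4^(4 + 1) + 4^4 + 2|_4 = 1282 ⇒ 1281

3^(3 + 1) + 3^3 + 2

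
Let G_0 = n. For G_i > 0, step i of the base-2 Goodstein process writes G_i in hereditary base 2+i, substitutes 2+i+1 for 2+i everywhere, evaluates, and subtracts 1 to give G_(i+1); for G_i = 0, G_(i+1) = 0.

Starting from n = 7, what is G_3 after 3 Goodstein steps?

3127

G_0=7  [base 2] 2^2 + 2 + 1  →[2↦3]→  3^3 + 3 + 1 = 31  −1 ⇒ G_1=30
G_1=30  [base 3] 3^3 + 3  →[3↦4]→  4^4 + 4 = 260  −1 ⇒ G_2=259
G_2=259  [base 4] 4^4 + 3  →[4↦5]→  5^5 + 3 = 3128  −1 ⇒ G_3=3127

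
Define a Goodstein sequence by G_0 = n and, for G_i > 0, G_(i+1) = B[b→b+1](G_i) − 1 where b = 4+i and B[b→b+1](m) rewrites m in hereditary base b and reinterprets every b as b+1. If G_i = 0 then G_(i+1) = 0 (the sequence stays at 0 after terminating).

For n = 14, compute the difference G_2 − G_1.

i=0: 14 = 3·4 + 2 (b=4); 4→5: 3·5 + 2 = 17; 17−1 = 16
i=1: 16 = 3·5 + 1 (b=5); 5→6: 3·6 + 1 = 19; 19−1 = 18

2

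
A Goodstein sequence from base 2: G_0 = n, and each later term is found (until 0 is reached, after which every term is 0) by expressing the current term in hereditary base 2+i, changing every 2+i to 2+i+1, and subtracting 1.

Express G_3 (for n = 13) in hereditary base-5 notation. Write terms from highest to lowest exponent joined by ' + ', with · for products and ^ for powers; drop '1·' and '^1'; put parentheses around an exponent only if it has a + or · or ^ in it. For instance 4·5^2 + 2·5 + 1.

5^(5 + 1) + 3·5^3 + 3·5^2 + 3·5 + 2

13 —HB2→ 2^(2 + 1) + 2^2 + 1 —bump→ 3^(3 + 1) + 3^3 + 1 = 109 —(−1)→ 108
108 —HB3→ 3^(3 + 1) + 3^3 —bump→ 4^(4 + 1) + 4^4 = 1280 —(−1)→ 1279
1279 —HB4→ 4^(4 + 1) + 3·4^3 + 3·4^2 + 3·4 + 3 —bump→ 5^(5 + 1) + 3·5^3 + 3·5^2 + 3·5 + 3 = 16093 —(−1)→ 16092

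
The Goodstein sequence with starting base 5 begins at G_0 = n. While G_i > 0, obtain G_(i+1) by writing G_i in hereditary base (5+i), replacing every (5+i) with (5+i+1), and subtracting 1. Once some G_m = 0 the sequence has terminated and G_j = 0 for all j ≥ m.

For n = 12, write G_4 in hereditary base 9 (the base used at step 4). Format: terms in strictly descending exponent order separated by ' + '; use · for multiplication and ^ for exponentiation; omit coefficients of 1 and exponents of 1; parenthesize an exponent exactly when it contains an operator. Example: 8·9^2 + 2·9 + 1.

12 —HB5→ 2·5 + 2 —bump→ 2·6 + 2 = 14 —(−1)→ 13
13 —HB6→ 2·6 + 1 —bump→ 2·7 + 1 = 15 —(−1)→ 14
14 —HB7→ 2·7 —bump→ 2·8 = 16 —(−1)→ 15
15 —HB8→ 8 + 7 —bump→ 9 + 7 = 16 —(−1)→ 15
15 —HB9→ 9 + 6 —bump→ 10 + 6 = 16 —(−1)→ 15

9 + 6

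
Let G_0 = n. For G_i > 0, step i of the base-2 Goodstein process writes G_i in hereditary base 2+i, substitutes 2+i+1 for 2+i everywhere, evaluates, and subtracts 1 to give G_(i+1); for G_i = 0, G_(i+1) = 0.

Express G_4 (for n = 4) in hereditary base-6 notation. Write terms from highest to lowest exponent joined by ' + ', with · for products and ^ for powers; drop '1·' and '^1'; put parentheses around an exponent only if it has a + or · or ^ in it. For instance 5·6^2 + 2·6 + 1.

step 0: 4 = 2^2; sub 3 for 2: 3^3; = 27; G_1 = 27−1 = 26
step 1: 26 = 2·3^2 + 2·3 + 2; sub 4 for 3: 2·4^2 + 2·4 + 2; = 42; G_2 = 42−1 = 41
step 2: 41 = 2·4^2 + 2·4 + 1; sub 5 for 4: 2·5^2 + 2·5 + 1; = 61; G_3 = 61−1 = 60
step 3: 60 = 2·5^2 + 2·5; sub 6 for 5: 2·6^2 + 2·6; = 84; G_4 = 84−1 = 83
step 4: 83 = 2·6^2 + 6 + 5; sub 7 for 6: 2·7^2 + 7 + 5; = 110; G_5 = 110−1 = 109

2·6^2 + 6 + 5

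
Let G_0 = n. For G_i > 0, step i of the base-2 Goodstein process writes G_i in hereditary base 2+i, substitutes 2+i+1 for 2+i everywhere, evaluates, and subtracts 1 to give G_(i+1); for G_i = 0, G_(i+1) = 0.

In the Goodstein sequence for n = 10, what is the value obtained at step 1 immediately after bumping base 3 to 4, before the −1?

1026

[0] 10 ≡ 2^(2 + 1) + 2 (base 2). Lift 3: 84. −1: 83.
[1] 83 ≡ 3^(3 + 1) + 2 (base 3). Lift 4: 1026. −1: 1025.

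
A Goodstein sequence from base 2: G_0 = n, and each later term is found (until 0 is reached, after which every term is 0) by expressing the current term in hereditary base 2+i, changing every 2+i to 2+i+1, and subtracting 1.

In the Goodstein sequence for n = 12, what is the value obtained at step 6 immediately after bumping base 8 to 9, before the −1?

G_0=12  [base 2] 2^(2 + 1) + 2^2  →[2↦3]→  3^(3 + 1) + 3^3 = 108  −1 ⇒ G_1=107
G_1=107  [base 3] 3^(3 + 1) + 2·3^2 + 2·3 + 2  →[3↦4]→  4^(4 + 1) + 2·4^2 + 2·4 + 2 = 1066  −1 ⇒ G_2=1065
G_2=1065  [base 4] 4^(4 + 1) + 2·4^2 + 2·4 + 1  →[4↦5]→  5^(5 + 1) + 2·5^2 + 2·5 + 1 = 15686  −1 ⇒ G_3=15685
G_3=15685  [base 5] 5^(5 + 1) + 2·5^2 + 2·5  →[5↦6]→  6^(6 + 1) + 2·6^2 + 2·6 = 280020  −1 ⇒ G_4=280019
G_4=280019  [base 6] 6^(6 + 1) + 2·6^2 + 6 + 5  →[6↦7]→  7^(7 + 1) + 2·7^2 + 7 + 5 = 5764911  −1 ⇒ G_5=5764910
G_5=5764910  [base 7] 7^(7 + 1) + 2·7^2 + 7 + 4  →[7↦8]→  8^(8 + 1) + 2·8^2 + 8 + 4 = 134217868  −1 ⇒ G_6=134217867

3486784575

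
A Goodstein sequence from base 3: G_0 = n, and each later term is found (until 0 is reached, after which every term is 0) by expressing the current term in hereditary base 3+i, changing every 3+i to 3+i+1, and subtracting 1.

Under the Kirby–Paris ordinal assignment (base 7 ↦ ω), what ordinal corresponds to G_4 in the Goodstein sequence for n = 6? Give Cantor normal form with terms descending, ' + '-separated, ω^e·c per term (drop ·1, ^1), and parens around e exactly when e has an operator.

ω

i=0: 6 = 2·3 (b=3); 3→4: 2·4 = 8; 8−1 = 7
i=1: 7 = 4 + 3 (b=4); 4→5: 5 + 3 = 8; 8−1 = 7
i=2: 7 = 5 + 2 (b=5); 5→6: 6 + 2 = 8; 8−1 = 7
i=3: 7 = 6 + 1 (b=6); 6→7: 7 + 1 = 8; 8−1 = 7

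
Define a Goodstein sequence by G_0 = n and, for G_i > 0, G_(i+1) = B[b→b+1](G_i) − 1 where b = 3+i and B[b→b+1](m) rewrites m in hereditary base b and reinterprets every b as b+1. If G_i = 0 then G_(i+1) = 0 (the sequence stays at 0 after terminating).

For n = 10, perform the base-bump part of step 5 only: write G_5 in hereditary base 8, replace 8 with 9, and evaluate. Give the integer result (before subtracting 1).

37

step 0: 10 = 3^2 + 1; sub 4 for 3: 4^2 + 1; = 17; G_1 = 17−1 = 16
step 1: 16 = 4^2; sub 5 for 4: 5^2; = 25; G_2 = 25−1 = 24
step 2: 24 = 4·5 + 4; sub 6 for 5: 4·6 + 4; = 28; G_3 = 28−1 = 27
step 3: 27 = 4·6 + 3; sub 7 for 6: 4·7 + 3; = 31; G_4 = 31−1 = 30
step 4: 30 = 4·7 + 2; sub 8 for 7: 4·8 + 2; = 34; G_5 = 34−1 = 33
step 5: 33 = 4·8 + 1; sub 9 for 8: 4·9 + 1; = 37; G_6 = 37−1 = 36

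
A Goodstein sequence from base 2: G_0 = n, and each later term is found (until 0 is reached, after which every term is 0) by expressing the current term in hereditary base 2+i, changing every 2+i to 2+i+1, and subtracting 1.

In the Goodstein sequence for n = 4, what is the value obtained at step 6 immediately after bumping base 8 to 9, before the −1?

174

G_0 = 4. HB_2(4) = 2^2. Bump = 27. G_1 = 26.
G_1 = 26. HB_3(26) = 2·3^2 + 2·3 + 2. Bump = 42. G_2 = 41.
G_2 = 41. HB_4(41) = 2·4^2 + 2·4 + 1. Bump = 61. G_3 = 60.
G_3 = 60. HB_5(60) = 2·5^2 + 2·5. Bump = 84. G_4 = 83.
G_4 = 83. HB_6(83) = 2·6^2 + 6 + 5. Bump = 110. G_5 = 109.
G_5 = 109. HB_7(109) = 2·7^2 + 7 + 4. Bump = 140. G_6 = 139.
G_6 = 139. HB_8(139) = 2·8^2 + 8 + 3. Bump = 174. G_7 = 173.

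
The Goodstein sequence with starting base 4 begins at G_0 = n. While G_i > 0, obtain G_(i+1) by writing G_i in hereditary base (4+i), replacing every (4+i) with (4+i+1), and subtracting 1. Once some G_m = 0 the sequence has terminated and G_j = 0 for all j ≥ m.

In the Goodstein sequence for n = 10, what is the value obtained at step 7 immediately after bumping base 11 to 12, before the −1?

10 —HB4→ 2·4 + 2 —bump→ 2·5 + 2 = 12 —(−1)→ 11
11 —HB5→ 2·5 + 1 —bump→ 2·6 + 1 = 13 —(−1)→ 12
12 —HB6→ 2·6 —bump→ 2·7 = 14 —(−1)→ 13
13 —HB7→ 7 + 6 —bump→ 8 + 6 = 14 —(−1)→ 13
13 —HB8→ 8 + 5 —bump→ 9 + 5 = 14 —(−1)→ 13
13 —HB9→ 9 + 4 —bump→ 10 + 4 = 14 —(−1)→ 13
13 —HB10→ 10 + 3 —bump→ 11 + 3 = 14 —(−1)→ 13

14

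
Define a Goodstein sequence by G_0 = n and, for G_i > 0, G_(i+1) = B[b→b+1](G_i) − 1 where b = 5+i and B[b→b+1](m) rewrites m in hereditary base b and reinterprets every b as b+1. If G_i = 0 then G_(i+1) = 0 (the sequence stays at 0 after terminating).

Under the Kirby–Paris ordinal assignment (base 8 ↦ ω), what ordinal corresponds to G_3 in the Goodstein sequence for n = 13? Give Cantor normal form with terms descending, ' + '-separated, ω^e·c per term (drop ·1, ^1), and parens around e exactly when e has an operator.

ω·2

i=0: 13 = 2·5 + 3 (b=5); 5→6: 2·6 + 3 = 15; 15−1 = 14
i=1: 14 = 2·6 + 2 (b=6); 6→7: 2·7 + 2 = 16; 16−1 = 15
i=2: 15 = 2·7 + 1 (b=7); 7→8: 2·8 + 1 = 17; 17−1 = 16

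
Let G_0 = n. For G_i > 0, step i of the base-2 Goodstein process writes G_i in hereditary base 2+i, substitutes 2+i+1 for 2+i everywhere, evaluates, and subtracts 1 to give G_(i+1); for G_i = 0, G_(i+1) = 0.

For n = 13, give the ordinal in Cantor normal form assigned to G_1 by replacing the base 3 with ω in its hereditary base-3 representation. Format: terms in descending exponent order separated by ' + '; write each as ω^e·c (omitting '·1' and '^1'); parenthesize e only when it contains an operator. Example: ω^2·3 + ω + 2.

G_0=13  [base 2] 2^(2 + 1) + 2^2 + 1  →[2↦3]→  3^(3 + 1) + 3^3 + 1 = 109  −1 ⇒ G_1=108
G_1=108  [base 3] 3^(3 + 1) + 3^3  →[3↦4]→  4^(4 + 1) + 4^4 = 1280  −1 ⇒ G_2=1279

ω^(ω + 1) + ω^ω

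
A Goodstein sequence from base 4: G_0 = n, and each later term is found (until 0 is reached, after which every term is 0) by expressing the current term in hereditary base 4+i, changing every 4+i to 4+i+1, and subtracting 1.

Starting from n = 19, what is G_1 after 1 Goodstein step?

27

G_0 = 19. HB_4(19) = 4^2 + 3. Bump = 28. G_1 = 27.
G_1 = 27. HB_5(27) = 5^2 + 2. Bump = 38. G_2 = 37.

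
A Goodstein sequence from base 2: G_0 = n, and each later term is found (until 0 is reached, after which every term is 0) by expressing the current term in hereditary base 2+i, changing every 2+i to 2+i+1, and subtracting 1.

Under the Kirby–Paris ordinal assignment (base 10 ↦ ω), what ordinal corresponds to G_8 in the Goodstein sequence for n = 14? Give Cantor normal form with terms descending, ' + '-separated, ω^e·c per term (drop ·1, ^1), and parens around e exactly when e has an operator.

i=0: 14 = 2^(2 + 1) + 2^2 + 2 (b=2); 2→3: 3^(3 + 1) + 3^3 + 3 = 111; 111−1 = 110
i=1: 110 = 3^(3 + 1) + 3^3 + 2 (b=3); 3→4: 4^(4 + 1) + 4^4 + 2 = 1282; 1282−1 = 1281
i=2: 1281 = 4^(4 + 1) + 4^4 + 1 (b=4); 4→5: 5^(5 + 1) + 5^5 + 1 = 18751; 18751−1 = 18750
i=3: 18750 = 5^(5 + 1) + 5^5 (b=5); 5→6: 6^(6 + 1) + 6^6 = 326592; 326592−1 = 326591
i=4: 326591 = 6^(6 + 1) + 5·6^5 + 5·6^4 + 5·6^3 + 5·6^2 + 5·6 + 5 (b=6); 6→7: 7^(7 + 1) + 5·7^5 + 5·7^4 + 5·7^3 + 5·7^2 + 5·7 + 5 = 5862841; 5862841−1 = 5862840
i=5: 5862840 = 7^(7 + 1) + 5·7^5 + 5·7^4 + 5·7^3 + 5·7^2 + 5·7 + 4 (b=7); 7→8: 8^(8 + 1) + 5·8^5 + 5·8^4 + 5·8^3 + 5·8^2 + 5·8 + 4 = 134404972; 134404972−1 = 134404971
i=6: 134404971 = 8^(8 + 1) + 5·8^5 + 5·8^4 + 5·8^3 + 5·8^2 + 5·8 + 3 (b=8); 8→9: 9^(9 + 1) + 5·9^5 + 5·9^4 + 5·9^3 + 5·9^2 + 5·9 + 3 = 3487116549; 3487116549−1 = 3487116548
i=7: 3487116548 = 9^(9 + 1) + 5·9^5 + 5·9^4 + 5·9^3 + 5·9^2 + 5·9 + 2 (b=9); 9→10: 10^(10 + 1) + 5·10^5 + 5·10^4 + 5·10^3 + 5·10^2 + 5·10 + 2 = 100000555552; 100000555552−1 = 100000555551
i=8: 100000555551 = 10^(10 + 1) + 5·10^5 + 5·10^4 + 5·10^3 + 5·10^2 + 5·10 + 1 (b=10); 10→11: 11^(11 + 1) + 5·11^5 + 5·11^4 + 5·11^3 + 5·11^2 + 5·11 + 1 = 3138429262497; 3138429262497−1 = 3138429262496

ω^(ω + 1) + ω^5·5 + ω^4·5 + ω^3·5 + ω^2·5 + ω·5 + 1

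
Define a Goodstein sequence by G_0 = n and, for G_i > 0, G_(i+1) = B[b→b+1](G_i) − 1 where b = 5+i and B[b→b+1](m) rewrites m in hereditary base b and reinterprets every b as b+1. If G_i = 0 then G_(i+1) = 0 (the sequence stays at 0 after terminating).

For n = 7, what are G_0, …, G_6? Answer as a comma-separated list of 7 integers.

7, 7, 7, 7, 6, 5, 4

base 5: 7 = 5 + 2; at 6: 6 + 2 = 8; next = 7
base 6: 7 = 6 + 1; at 7: 7 + 1 = 8; next = 7
base 7: 7 = 7; at 8: 8 = 8; next = 7
base 8: 7 = 7; at 9: 7 = 7; next = 6
base 9: 6 = 6; at 10: 6 = 6; next = 5
base 10: 5 = 5; at 11: 5 = 5; next = 4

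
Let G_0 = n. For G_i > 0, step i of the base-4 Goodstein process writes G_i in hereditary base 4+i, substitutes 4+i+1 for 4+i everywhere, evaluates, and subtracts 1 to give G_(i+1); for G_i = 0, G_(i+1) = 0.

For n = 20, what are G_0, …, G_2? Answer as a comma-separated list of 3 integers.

G_0 = 20. HB_4(20) = 4^2 + 4. Bump = 30. G_1 = 29.
G_1 = 29. HB_5(29) = 5^2 + 4. Bump = 40. G_2 = 39.

20, 29, 39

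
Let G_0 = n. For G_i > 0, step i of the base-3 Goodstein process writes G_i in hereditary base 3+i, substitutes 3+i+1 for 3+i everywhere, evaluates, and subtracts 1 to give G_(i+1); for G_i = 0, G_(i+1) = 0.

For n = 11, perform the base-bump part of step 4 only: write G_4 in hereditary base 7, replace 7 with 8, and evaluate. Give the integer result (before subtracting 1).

44

G_0=11  [base 3] 3^2 + 2  →[3↦4]→  4^2 + 2 = 18  −1 ⇒ G_1=17
G_1=17  [base 4] 4^2 + 1  →[4↦5]→  5^2 + 1 = 26  −1 ⇒ G_2=25
G_2=25  [base 5] 5^2  →[5↦6]→  6^2 = 36  −1 ⇒ G_3=35
G_3=35  [base 6] 5·6 + 5  →[6↦7]→  5·7 + 5 = 40  −1 ⇒ G_4=39
G_4=39  [base 7] 5·7 + 4  →[7↦8]→  5·8 + 4 = 44  −1 ⇒ G_5=43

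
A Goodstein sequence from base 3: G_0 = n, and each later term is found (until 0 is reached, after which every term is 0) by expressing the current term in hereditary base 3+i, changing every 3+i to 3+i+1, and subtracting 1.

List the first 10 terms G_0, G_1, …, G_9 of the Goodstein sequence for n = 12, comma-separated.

G_0 = 12. HB_3(12) = 3^2 + 3. Bump = 20. G_1 = 19.
G_1 = 19. HB_4(19) = 4^2 + 3. Bump = 28. G_2 = 27.
G_2 = 27. HB_5(27) = 5^2 + 2. Bump = 38. G_3 = 37.
G_3 = 37. HB_6(37) = 6^2 + 1. Bump = 50. G_4 = 49.
G_4 = 49. HB_7(49) = 7^2. Bump = 64. G_5 = 63.
G_5 = 63. HB_8(63) = 7·8 + 7. Bump = 70. G_6 = 69.
G_6 = 69. HB_9(69) = 7·9 + 6. Bump = 76. G_7 = 75.
G_7 = 75. HB_10(75) = 7·10 + 5. Bump = 82. G_8 = 81.
G_8 = 81. HB_11(81) = 7·11 + 4. Bump = 88. G_9 = 87.

12, 19, 27, 37, 49, 63, 69, 75, 81, 87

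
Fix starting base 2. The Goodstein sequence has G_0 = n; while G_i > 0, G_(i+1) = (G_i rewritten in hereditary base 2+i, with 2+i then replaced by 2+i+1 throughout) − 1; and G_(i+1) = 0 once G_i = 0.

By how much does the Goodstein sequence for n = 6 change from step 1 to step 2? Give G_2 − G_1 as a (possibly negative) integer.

G_0=6  [base 2] 2^2 + 2  →[2↦3]→  3^3 + 3 = 30  −1 ⇒ G_1=29
G_1=29  [base 3] 3^3 + 2  →[3↦4]→  4^4 + 2 = 258  −1 ⇒ G_2=257

228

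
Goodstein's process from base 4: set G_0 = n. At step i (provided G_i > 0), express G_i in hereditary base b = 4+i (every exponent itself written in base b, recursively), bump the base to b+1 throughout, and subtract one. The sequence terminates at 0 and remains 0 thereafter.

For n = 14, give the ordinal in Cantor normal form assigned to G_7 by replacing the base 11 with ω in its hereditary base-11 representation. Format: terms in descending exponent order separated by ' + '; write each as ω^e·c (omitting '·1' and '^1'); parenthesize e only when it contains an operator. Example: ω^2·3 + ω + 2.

14 —HB4→ 3·4 + 2 —bump→ 3·5 + 2 = 17 —(−1)→ 16
16 —HB5→ 3·5 + 1 —bump→ 3·6 + 1 = 19 —(−1)→ 18
18 —HB6→ 3·6 —bump→ 3·7 = 21 —(−1)→ 20
20 —HB7→ 2·7 + 6 —bump→ 2·8 + 6 = 22 —(−1)→ 21
21 —HB8→ 2·8 + 5 —bump→ 2·9 + 5 = 23 —(−1)→ 22
22 —HB9→ 2·9 + 4 —bump→ 2·10 + 4 = 24 —(−1)→ 23
23 —HB10→ 2·10 + 3 —bump→ 2·11 + 3 = 25 —(−1)→ 24
24 —HB11→ 2·11 + 2 —bump→ 2·12 + 2 = 26 —(−1)→ 25

ω·2 + 2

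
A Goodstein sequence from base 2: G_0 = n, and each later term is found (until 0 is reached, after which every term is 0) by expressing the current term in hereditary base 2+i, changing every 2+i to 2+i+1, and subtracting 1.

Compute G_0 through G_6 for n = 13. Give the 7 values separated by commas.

13, 108, 1279, 16092, 280711, 5765998, 134219479

13 —HB2→ 2^(2 + 1) + 2^2 + 1 —bump→ 3^(3 + 1) + 3^3 + 1 = 109 —(−1)→ 108
108 —HB3→ 3^(3 + 1) + 3^3 —bump→ 4^(4 + 1) + 4^4 = 1280 —(−1)→ 1279
1279 —HB4→ 4^(4 + 1) + 3·4^3 + 3·4^2 + 3·4 + 3 —bump→ 5^(5 + 1) + 3·5^3 + 3·5^2 + 3·5 + 3 = 16093 —(−1)→ 16092
16092 —HB5→ 5^(5 + 1) + 3·5^3 + 3·5^2 + 3·5 + 2 —bump→ 6^(6 + 1) + 3·6^3 + 3·6^2 + 3·6 + 2 = 280712 —(−1)→ 280711
280711 —HB6→ 6^(6 + 1) + 3·6^3 + 3·6^2 + 3·6 + 1 —bump→ 7^(7 + 1) + 3·7^3 + 3·7^2 + 3·7 + 1 = 5765999 —(−1)→ 5765998
5765998 —HB7→ 7^(7 + 1) + 3·7^3 + 3·7^2 + 3·7 —bump→ 8^(8 + 1) + 3·8^3 + 3·8^2 + 3·8 = 134219480 —(−1)→ 134219479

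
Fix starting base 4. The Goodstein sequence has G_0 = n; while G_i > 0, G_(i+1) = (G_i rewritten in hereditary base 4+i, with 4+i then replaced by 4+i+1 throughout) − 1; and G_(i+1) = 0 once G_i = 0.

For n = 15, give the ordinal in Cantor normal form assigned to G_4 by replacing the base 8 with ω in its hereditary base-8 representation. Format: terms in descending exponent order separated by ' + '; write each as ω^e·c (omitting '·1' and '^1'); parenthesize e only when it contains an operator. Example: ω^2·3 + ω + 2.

G_0 = 15. HB_4(15) = 3·4 + 3. Bump = 18. G_1 = 17.
G_1 = 17. HB_5(17) = 3·5 + 2. Bump = 20. G_2 = 19.
G_2 = 19. HB_6(19) = 3·6 + 1. Bump = 22. G_3 = 21.
G_3 = 21. HB_7(21) = 3·7. Bump = 24. G_4 = 23.

ω·2 + 7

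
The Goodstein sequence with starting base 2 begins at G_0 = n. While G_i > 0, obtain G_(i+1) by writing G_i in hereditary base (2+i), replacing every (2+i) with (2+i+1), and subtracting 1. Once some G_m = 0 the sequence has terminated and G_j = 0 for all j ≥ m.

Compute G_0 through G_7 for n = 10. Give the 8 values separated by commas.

10, 83, 1025, 15625, 279935, 4215754, 84073323, 1937434592

step 0: 10 = 2^(2 + 1) + 2; sub 3 for 2: 3^(3 + 1) + 3; = 84; G_1 = 84−1 = 83
step 1: 83 = 3^(3 + 1) + 2; sub 4 for 3: 4^(4 + 1) + 2; = 1026; G_2 = 1026−1 = 1025
step 2: 1025 = 4^(4 + 1) + 1; sub 5 for 4: 5^(5 + 1) + 1; = 15626; G_3 = 15626−1 = 15625
step 3: 15625 = 5^(5 + 1); sub 6 for 5: 6^(6 + 1); = 279936; G_4 = 279936−1 = 279935
step 4: 279935 = 5·6^6 + 5·6^5 + 5·6^4 + 5·6^3 + 5·6^2 + 5·6 + 5; sub 7 for 6: 5·7^7 + 5·7^5 + 5·7^4 + 5·7^3 + 5·7^2 + 5·7 + 5; = 4215755; G_5 = 4215755−1 = 4215754
step 5: 4215754 = 5·7^7 + 5·7^5 + 5·7^4 + 5·7^3 + 5·7^2 + 5·7 + 4; sub 8 for 7: 5·8^8 + 5·8^5 + 5·8^4 + 5·8^3 + 5·8^2 + 5·8 + 4; = 84073324; G_6 = 84073324−1 = 84073323
step 6: 84073323 = 5·8^8 + 5·8^5 + 5·8^4 + 5·8^3 + 5·8^2 + 5·8 + 3; sub 9 for 8: 5·9^9 + 5·9^5 + 5·9^4 + 5·9^3 + 5·9^2 + 5·9 + 3; = 1937434593; G_7 = 1937434593−1 = 1937434592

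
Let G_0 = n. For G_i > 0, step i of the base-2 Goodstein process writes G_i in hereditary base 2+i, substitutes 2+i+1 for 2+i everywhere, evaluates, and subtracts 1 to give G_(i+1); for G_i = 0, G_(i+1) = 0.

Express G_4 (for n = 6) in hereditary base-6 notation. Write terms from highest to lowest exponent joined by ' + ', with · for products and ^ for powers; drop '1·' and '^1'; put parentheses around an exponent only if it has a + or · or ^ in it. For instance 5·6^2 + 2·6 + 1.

i=0: 6 = 2^2 + 2 (b=2); 2→3: 3^3 + 3 = 30; 30−1 = 29
i=1: 29 = 3^3 + 2 (b=3); 3→4: 4^4 + 2 = 258; 258−1 = 257
i=2: 257 = 4^4 + 1 (b=4); 4→5: 5^5 + 1 = 3126; 3126−1 = 3125
i=3: 3125 = 5^5 (b=5); 5→6: 6^6 = 46656; 46656−1 = 46655

5·6^5 + 5·6^4 + 5·6^3 + 5·6^2 + 5·6 + 5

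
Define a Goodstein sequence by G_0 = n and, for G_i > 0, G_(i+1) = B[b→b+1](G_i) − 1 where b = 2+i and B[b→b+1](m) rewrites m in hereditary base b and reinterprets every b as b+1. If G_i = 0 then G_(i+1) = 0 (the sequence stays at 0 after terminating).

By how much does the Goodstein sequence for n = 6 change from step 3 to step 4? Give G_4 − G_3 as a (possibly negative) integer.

(0) 6|_2 = 2^2 + 2 ↦ 3^3 + 3|_3 = 30 ⇒ 29
(1) 29|_3 = 3^3 + 2 ↦ 4^4 + 2|_4 = 258 ⇒ 257
(2) 257|_4 = 4^4 + 1 ↦ 5^5 + 1|_5 = 3126 ⇒ 3125
(3) 3125|_5 = 5^5 ↦ 6^6|_6 = 46656 ⇒ 46655

43530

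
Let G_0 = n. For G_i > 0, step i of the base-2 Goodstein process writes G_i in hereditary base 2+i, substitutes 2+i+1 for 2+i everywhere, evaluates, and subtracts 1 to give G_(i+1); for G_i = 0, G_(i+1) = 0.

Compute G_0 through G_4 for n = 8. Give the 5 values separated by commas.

8, 80, 553, 6310, 93395

i=0: 8 = 2^(2 + 1) (b=2); 2→3: 3^(3 + 1) = 81; 81−1 = 80
i=1: 80 = 2·3^3 + 2·3^2 + 2·3 + 2 (b=3); 3→4: 2·4^4 + 2·4^2 + 2·4 + 2 = 554; 554−1 = 553
i=2: 553 = 2·4^4 + 2·4^2 + 2·4 + 1 (b=4); 4→5: 2·5^5 + 2·5^2 + 2·5 + 1 = 6311; 6311−1 = 6310
i=3: 6310 = 2·5^5 + 2·5^2 + 2·5 (b=5); 5→6: 2·6^6 + 2·6^2 + 2·6 = 93396; 93396−1 = 93395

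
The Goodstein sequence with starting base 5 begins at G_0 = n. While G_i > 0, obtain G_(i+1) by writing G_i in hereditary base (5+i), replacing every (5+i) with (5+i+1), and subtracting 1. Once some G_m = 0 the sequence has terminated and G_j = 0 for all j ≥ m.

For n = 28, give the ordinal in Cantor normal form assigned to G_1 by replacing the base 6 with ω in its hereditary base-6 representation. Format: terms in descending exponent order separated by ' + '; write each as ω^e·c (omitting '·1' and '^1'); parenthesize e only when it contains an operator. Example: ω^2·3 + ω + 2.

i=0: 28 = 5^2 + 3 (b=5); 5→6: 6^2 + 3 = 39; 39−1 = 38
i=1: 38 = 6^2 + 2 (b=6); 6→7: 7^2 + 2 = 51; 51−1 = 50

ω^2 + 2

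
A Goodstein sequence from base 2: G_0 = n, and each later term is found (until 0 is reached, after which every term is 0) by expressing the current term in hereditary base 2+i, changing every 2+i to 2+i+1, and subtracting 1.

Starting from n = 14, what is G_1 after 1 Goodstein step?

step 0: 14 = 2^(2 + 1) + 2^2 + 2; sub 3 for 2: 3^(3 + 1) + 3^3 + 3; = 111; G_1 = 111−1 = 110
step 1: 110 = 3^(3 + 1) + 3^3 + 2; sub 4 for 3: 4^(4 + 1) + 4^4 + 2; = 1282; G_2 = 1282−1 = 1281

110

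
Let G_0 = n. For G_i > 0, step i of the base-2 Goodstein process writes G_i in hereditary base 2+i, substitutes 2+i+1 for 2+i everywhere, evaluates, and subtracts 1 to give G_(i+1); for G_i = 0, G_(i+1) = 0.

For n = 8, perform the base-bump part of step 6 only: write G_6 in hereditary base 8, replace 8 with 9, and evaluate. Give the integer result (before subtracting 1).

774841152

(0) 8|_2 = 2^(2 + 1) ↦ 3^(3 + 1)|_3 = 81 ⇒ 80
(1) 80|_3 = 2·3^3 + 2·3^2 + 2·3 + 2 ↦ 2·4^4 + 2·4^2 + 2·4 + 2|_4 = 554 ⇒ 553
(2) 553|_4 = 2·4^4 + 2·4^2 + 2·4 + 1 ↦ 2·5^5 + 2·5^2 + 2·5 + 1|_5 = 6311 ⇒ 6310
(3) 6310|_5 = 2·5^5 + 2·5^2 + 2·5 ↦ 2·6^6 + 2·6^2 + 2·6|_6 = 93396 ⇒ 93395
(4) 93395|_6 = 2·6^6 + 2·6^2 + 6 + 5 ↦ 2·7^7 + 2·7^2 + 7 + 5|_7 = 1647196 ⇒ 1647195
(5) 1647195|_7 = 2·7^7 + 2·7^2 + 7 + 4 ↦ 2·8^8 + 2·8^2 + 8 + 4|_8 = 33554572 ⇒ 33554571
(6) 33554571|_8 = 2·8^8 + 2·8^2 + 8 + 3 ↦ 2·9^9 + 2·9^2 + 9 + 3|_9 = 774841152 ⇒ 774841151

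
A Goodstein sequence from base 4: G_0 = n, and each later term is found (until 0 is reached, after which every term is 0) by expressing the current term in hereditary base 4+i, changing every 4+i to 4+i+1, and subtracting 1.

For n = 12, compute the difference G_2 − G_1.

G_0 = 12. HB_4(12) = 3·4. Bump = 15. G_1 = 14.
G_1 = 14. HB_5(14) = 2·5 + 4. Bump = 16. G_2 = 15.

1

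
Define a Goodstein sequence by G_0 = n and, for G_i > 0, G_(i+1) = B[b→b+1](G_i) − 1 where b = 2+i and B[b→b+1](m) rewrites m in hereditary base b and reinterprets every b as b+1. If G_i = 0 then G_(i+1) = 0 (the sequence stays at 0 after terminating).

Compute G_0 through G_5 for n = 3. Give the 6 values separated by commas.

base 2: 3 = 2 + 1; at 3: 3 + 1 = 4; next = 3
base 3: 3 = 3; at 4: 4 = 4; next = 3
base 4: 3 = 3; at 5: 3 = 3; next = 2
base 5: 2 = 2; at 6: 2 = 2; next = 1
base 6: 1 = 1; at 7: 1 = 1; next = 0

3, 3, 3, 2, 1, 0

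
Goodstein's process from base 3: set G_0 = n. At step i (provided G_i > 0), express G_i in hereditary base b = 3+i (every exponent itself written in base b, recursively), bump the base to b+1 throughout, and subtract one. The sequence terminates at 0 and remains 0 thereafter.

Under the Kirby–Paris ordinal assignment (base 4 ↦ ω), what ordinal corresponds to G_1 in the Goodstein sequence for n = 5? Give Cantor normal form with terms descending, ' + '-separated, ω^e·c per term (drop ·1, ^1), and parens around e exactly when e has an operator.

base 3: 5 = 3 + 2; at 4: 4 + 2 = 6; next = 5
base 4: 5 = 4 + 1; at 5: 5 + 1 = 6; next = 5

ω + 1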